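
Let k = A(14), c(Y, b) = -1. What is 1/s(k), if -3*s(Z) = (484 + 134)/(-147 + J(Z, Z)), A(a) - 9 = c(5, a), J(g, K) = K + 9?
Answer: 65/103 ≈ 0.63107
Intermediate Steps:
J(g, K) = 9 + K
A(a) = 8 (A(a) = 9 - 1 = 8)
k = 8
s(Z) = -206/(-138 + Z) (s(Z) = -(484 + 134)/(3*(-147 + (9 + Z))) = -206/(-138 + Z))
1/s(k) = 1/(-206/(-138 + 8)) = 1/(-206/(-130)) = 1/(-206*(-1/130)) = 1/(103/65) = 65/103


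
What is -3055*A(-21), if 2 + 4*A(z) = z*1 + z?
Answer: 33605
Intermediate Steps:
A(z) = -½ + z/2 (A(z) = -½ + (z*1 + z)/4 = -½ + (z + z)/4 = -½ + (2*z)/4 = -½ + z/2)
-3055*A(-21) = -3055*(-½ + (½)*(-21)) = -3055*(-½ - 21/2) = -3055*(-11) = 33605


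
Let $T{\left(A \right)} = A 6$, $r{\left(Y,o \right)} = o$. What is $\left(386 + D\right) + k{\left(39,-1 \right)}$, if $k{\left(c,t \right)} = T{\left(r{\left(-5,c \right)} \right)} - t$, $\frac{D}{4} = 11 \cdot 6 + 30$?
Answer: $1005$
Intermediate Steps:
$D = 384$ ($D = 4 \left(11 \cdot 6 + 30\right) = 4 \left(66 + 30\right) = 4 \cdot 96 = 384$)
$T{\left(A \right)} = 6 A$
$k{\left(c,t \right)} = - t + 6 c$ ($k{\left(c,t \right)} = 6 c - t = - t + 6 c$)
$\left(386 + D\right) + k{\left(39,-1 \right)} = \left(386 + 384\right) + \left(\left(-1\right) \left(-1\right) + 6 \cdot 39\right) = 770 + \left(1 + 234\right) = 770 + 235 = 1005$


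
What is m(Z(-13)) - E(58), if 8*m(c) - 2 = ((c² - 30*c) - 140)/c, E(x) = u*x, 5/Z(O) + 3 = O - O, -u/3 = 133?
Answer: 555571/24 ≈ 23149.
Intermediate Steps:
u = -399 (u = -3*133 = -399)
Z(O) = -5/3 (Z(O) = 5/(-3 + (O - O)) = 5/(-3 + 0) = 5/(-3) = 5*(-⅓) = -5/3)
E(x) = -399*x
m(c) = ¼ + (-140 + c² - 30*c)/(8*c) (m(c) = ¼ + (((c² - 30*c) - 140)/c)/8 = ¼ + ((-140 + c² - 30*c)/c)/8 = ¼ + (-140 + c² - 30*c)/(8*c))
m(Z(-13)) - E(58) = (-140 - 5*(-28 - 5/3)/3)/(8*(-5/3)) - (-399)*58 = (⅛)*(-⅗)*(-140 - 5/3*(-89/3)) - 1*(-23142) = (⅛)*(-⅗)*(-140 + 445/9) + 23142 = (⅛)*(-⅗)*(-815/9) + 23142 = 163/24 + 23142 = 555571/24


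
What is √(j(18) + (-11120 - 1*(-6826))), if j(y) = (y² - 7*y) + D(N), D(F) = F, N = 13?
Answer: I*√4083 ≈ 63.898*I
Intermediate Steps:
j(y) = 13 + y² - 7*y (j(y) = (y² - 7*y) + 13 = 13 + y² - 7*y)
√(j(18) + (-11120 - 1*(-6826))) = √((13 + 18² - 7*18) + (-11120 - 1*(-6826))) = √((13 + 324 - 126) + (-11120 + 6826)) = √(211 - 4294) = √(-4083) = I*√4083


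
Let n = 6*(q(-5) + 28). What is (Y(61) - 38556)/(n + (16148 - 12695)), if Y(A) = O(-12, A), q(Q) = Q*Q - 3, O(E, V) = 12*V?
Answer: -12608/1251 ≈ -10.078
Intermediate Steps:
q(Q) = -3 + Q² (q(Q) = Q² - 3 = -3 + Q²)
Y(A) = 12*A
n = 300 (n = 6*((-3 + (-5)²) + 28) = 6*((-3 + 25) + 28) = 6*(22 + 28) = 6*50 = 300)
(Y(61) - 38556)/(n + (16148 - 12695)) = (12*61 - 38556)/(300 + (16148 - 12695)) = (732 - 38556)/(300 + 3453) = -37824/3753 = -37824*1/3753 = -12608/1251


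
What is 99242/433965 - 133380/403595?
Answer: -3565735342/35029220835 ≈ -0.10179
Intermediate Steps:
99242/433965 - 133380/403595 = 99242*(1/433965) - 133380*1/403595 = 99242/433965 - 26676/80719 = -3565735342/35029220835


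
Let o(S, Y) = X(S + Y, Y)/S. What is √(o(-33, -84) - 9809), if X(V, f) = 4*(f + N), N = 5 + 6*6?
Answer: 5*I*√427053/33 ≈ 99.014*I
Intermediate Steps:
N = 41 (N = 5 + 36 = 41)
X(V, f) = 164 + 4*f (X(V, f) = 4*(f + 41) = 4*(41 + f) = 164 + 4*f)
o(S, Y) = (164 + 4*Y)/S
√(o(-33, -84) - 9809) = √(4*(41 - 84)/(-33) - 9809) = √(4*(-1/33)*(-43) - 9809) = √(172/33 - 9809) = √(-323525/33) = 5*I*√427053/33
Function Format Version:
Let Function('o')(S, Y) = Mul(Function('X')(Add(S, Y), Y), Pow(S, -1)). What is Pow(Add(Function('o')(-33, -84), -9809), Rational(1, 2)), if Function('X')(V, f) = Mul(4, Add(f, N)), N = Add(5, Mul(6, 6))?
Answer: Mul(Rational(5, 33), I, Pow(427053, Rational(1, 2))) ≈ Mul(99.014, I)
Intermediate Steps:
N = 41 (N = Add(5, 36) = 41)
Function('X')(V, f) = Add(164, Mul(4, f)) (Function('X')(V, f) = Mul(4, Add(f, 41)) = Mul(4, Add(41, f)) = Add(164, Mul(4, f)))
Function('o')(S, Y) = Mul(Pow(S, -1), Add(164, Mul(4, Y))) (Function('o')(S, Y) = Mul(Add(164, Mul(4, Y)), Pow(S, -1)) = Mul(Pow(S, -1), Add(164, Mul(4, Y))))
Pow(Add(Function('o')(-33, -84), -9809), Rational(1, 2)) = Pow(Add(Mul(4, Pow(-33, -1), Add(41, -84)), -9809), Rational(1, 2)) = Pow(Add(Mul(4, Rational(-1, 33), -43), -9809), Rational(1, 2)) = Pow(Add(Rational(172, 33), -9809), Rational(1, 2)) = Pow(Rational(-323525, 33), Rational(1, 2)) = Mul(Rational(5, 33), I, Pow(427053, Rational(1, 2)))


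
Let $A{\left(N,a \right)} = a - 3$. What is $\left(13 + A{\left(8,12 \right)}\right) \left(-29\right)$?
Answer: $-638$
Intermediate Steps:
$A{\left(N,a \right)} = -3 + a$
$\left(13 + A{\left(8,12 \right)}\right) \left(-29\right) = \left(13 + \left(-3 + 12\right)\right) \left(-29\right) = \left(13 + 9\right) \left(-29\right) = 22 \left(-29\right) = -638$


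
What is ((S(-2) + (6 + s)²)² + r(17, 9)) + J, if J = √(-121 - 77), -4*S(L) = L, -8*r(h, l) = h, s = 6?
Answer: 167025/8 + 3*I*√22 ≈ 20878.0 + 14.071*I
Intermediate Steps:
r(h, l) = -h/8
S(L) = -L/4
J = 3*I*√22 (J = √(-198) = 3*I*√22 ≈ 14.071*I)
((S(-2) + (6 + s)²)² + r(17, 9)) + J = ((-¼*(-2) + (6 + 6)²)² - ⅛*17) + 3*I*√22 = ((½ + 12²)² - 17/8) + 3*I*√22 = ((½ + 144)² - 17/8) + 3*I*√22 = ((289/2)² - 17/8) + 3*I*√22 = (83521/4 - 17/8) + 3*I*√22 = 167025/8 + 3*I*√22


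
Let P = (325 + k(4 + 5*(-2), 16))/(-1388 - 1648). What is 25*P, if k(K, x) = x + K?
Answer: -8375/3036 ≈ -2.7586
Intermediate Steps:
k(K, x) = K + x
P = -335/3036 (P = (325 + ((4 + 5*(-2)) + 16))/(-1388 - 1648) = (325 + ((4 - 10) + 16))/(-3036) = (325 + (-6 + 16))*(-1/3036) = (325 + 10)*(-1/3036) = 335*(-1/3036) = -335/3036 ≈ -0.11034)
25*P = 25*(-335/3036) = -8375/3036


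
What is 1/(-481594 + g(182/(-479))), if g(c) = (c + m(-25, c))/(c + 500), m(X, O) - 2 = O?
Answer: -119659/57627056149 ≈ -2.0764e-6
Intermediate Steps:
m(X, O) = 2 + O
g(c) = (2 + 2*c)/(500 + c) (g(c) = (c + (2 + c))/(c + 500) = (2 + 2*c)/(500 + c))
1/(-481594 + g(182/(-479))) = 1/(-481594 + 2*(1 + 182/(-479))/(500 + 182/(-479))) = 1/(-481594 + 2*(1 + 182*(-1/479))/(500 + 182*(-1/479))) = 1/(-481594 + 2*(1 - 182/479)/(500 - 182/479)) = 1/(-481594 + 2*(297/479)/(239318/479)) = 1/(-481594 + 2*(479/239318)*(297/479)) = 1/(-481594 + 297/119659) = 1/(-57627056149/119659) = -119659/57627056149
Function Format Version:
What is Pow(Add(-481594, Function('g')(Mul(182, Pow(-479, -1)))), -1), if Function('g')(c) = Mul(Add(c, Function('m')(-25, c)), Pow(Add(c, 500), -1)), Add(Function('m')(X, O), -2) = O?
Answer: Rational(-119659, 57627056149) ≈ -2.0764e-6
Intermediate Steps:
Function('m')(X, O) = Add(2, O)
Function('g')(c) = Mul(Pow(Add(500, c), -1), Add(2, Mul(2, c))) (Function('g')(c) = Mul(Add(c, Add(2, c)), Pow(Add(c, 500), -1)) = Mul(Add(2, Mul(2, c)), Pow(Add(500, c), -1)) = Mul(Pow(Add(500, c), -1), Add(2, Mul(2, c))))
Pow(Add(-481594, Function('g')(Mul(182, Pow(-479, -1)))), -1) = Pow(Add(-481594, Mul(2, Pow(Add(500, Mul(182, Pow(-479, -1))), -1), Add(1, Mul(182, Pow(-479, -1))))), -1) = Pow(Add(-481594, Mul(2, Pow(Add(500, Mul(182, Rational(-1, 479))), -1), Add(1, Mul(182, Rational(-1, 479))))), -1) = Pow(Add(-481594, Mul(2, Pow(Add(500, Rational(-182, 479)), -1), Add(1, Rational(-182, 479)))), -1) = Pow(Add(-481594, Mul(2, Pow(Rational(239318, 479), -1), Rational(297, 479))), -1) = Pow(Add(-481594, Mul(2, Rational(479, 239318), Rational(297, 479))), -1) = Pow(Add(-481594, Rational(297, 119659)), -1) = Pow(Rational(-57627056149, 119659), -1) = Rational(-119659, 57627056149)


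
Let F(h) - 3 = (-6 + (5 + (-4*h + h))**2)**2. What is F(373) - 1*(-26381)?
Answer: 1540056206484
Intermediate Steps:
F(h) = 3 + (-6 + (5 - 3*h)**2)**2 (F(h) = 3 + (-6 + (5 + (-4*h + h))**2)**2 = 3 + (-6 + (5 - 3*h)**2)**2)
F(373) - 1*(-26381) = (3 + (-6 + (-5 + 3*373)**2)**2) - 1*(-26381) = (3 + (-6 + (-5 + 1119)**2)**2) + 26381 = (3 + (-6 + 1114**2)**2) + 26381 = (3 + (-6 + 1240996)**2) + 26381 = (3 + 1240990**2) + 26381 = (3 + 1540056180100) + 26381 = 1540056180103 + 26381 = 1540056206484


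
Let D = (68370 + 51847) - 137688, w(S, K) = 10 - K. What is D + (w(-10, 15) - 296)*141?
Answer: -59912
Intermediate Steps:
D = -17471 (D = 120217 - 137688 = -17471)
D + (w(-10, 15) - 296)*141 = -17471 + ((10 - 1*15) - 296)*141 = -17471 + ((10 - 15) - 296)*141 = -17471 + (-5 - 296)*141 = -17471 - 301*141 = -17471 - 42441 = -59912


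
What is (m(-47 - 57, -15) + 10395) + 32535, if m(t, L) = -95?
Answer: 42835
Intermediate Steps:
(m(-47 - 57, -15) + 10395) + 32535 = (-95 + 10395) + 32535 = 10300 + 32535 = 42835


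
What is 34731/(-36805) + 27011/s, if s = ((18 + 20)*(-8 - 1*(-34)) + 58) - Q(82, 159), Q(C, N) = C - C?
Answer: 56341837/2264590 ≈ 24.879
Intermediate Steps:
Q(C, N) = 0
s = 1046 (s = ((18 + 20)*(-8 - 1*(-34)) + 58) - 1*0 = (38*(-8 + 34) + 58) + 0 = (38*26 + 58) + 0 = (988 + 58) + 0 = 1046 + 0 = 1046)
34731/(-36805) + 27011/s = 34731/(-36805) + 27011/1046 = 34731*(-1/36805) + 27011*(1/1046) = -2043/2165 + 27011/1046 = 56341837/2264590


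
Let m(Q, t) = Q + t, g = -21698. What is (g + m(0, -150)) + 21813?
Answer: -35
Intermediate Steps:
(g + m(0, -150)) + 21813 = (-21698 + (0 - 150)) + 21813 = (-21698 - 150) + 21813 = -21848 + 21813 = -35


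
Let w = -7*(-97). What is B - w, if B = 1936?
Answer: 1257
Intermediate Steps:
w = 679
B - w = 1936 - 1*679 = 1936 - 679 = 1257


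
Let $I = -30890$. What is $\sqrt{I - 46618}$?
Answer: $6 i \sqrt{2153} \approx 278.4 i$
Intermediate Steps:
$\sqrt{I - 46618} = \sqrt{-30890 - 46618} = \sqrt{-77508} = 6 i \sqrt{2153}$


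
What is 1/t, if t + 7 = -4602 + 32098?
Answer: 1/27489 ≈ 3.6378e-5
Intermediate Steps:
t = 27489 (t = -7 + (-4602 + 32098) = -7 + 27496 = 27489)
1/t = 1/27489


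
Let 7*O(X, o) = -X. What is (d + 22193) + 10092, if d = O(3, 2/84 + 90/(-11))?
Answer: 225992/7 ≈ 32285.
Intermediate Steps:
O(X, o) = -X/7 (O(X, o) = (-X)/7 = -X/7)
d = -3/7 (d = -⅐*3 = -3/7 ≈ -0.42857)
(d + 22193) + 10092 = (-3/7 + 22193) + 10092 = 155348/7 + 10092 = 225992/7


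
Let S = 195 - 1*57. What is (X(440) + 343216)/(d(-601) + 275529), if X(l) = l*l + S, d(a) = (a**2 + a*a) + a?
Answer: 268477/498665 ≈ 0.53839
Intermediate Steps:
S = 138 (S = 195 - 57 = 138)
d(a) = a + 2*a**2 (d(a) = (a**2 + a**2) + a = 2*a**2 + a = a + 2*a**2)
X(l) = 138 + l**2 (X(l) = l*l + 138 = l**2 + 138 = 138 + l**2)
(X(440) + 343216)/(d(-601) + 275529) = ((138 + 440**2) + 343216)/(-601*(1 + 2*(-601)) + 275529) = ((138 + 193600) + 343216)/(-601*(1 - 1202) + 275529) = (193738 + 343216)/(-601*(-1201) + 275529) = 536954/(721801 + 275529) = 536954/997330 = 536954*(1/997330) = 268477/498665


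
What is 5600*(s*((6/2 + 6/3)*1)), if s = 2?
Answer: 56000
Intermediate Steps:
5600*(s*((6/2 + 6/3)*1)) = 5600*(2*((6/2 + 6/3)*1)) = 5600*(2*((6*(½) + 6*(⅓))*1)) = 5600*(2*((3 + 2)*1)) = 5600*(2*(5*1)) = 5600*(2*5) = 5600*10 = 56000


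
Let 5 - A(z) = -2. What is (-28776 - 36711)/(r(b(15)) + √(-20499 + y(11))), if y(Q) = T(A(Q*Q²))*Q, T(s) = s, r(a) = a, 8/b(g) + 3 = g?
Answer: -196461/91901 + 589383*I*√20422/183802 ≈ -2.1377 + 458.24*I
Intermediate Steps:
b(g) = 8/(-3 + g)
A(z) = 7 (A(z) = 5 - 1*(-2) = 5 + 2 = 7)
y(Q) = 7*Q
(-28776 - 36711)/(r(b(15)) + √(-20499 + y(11))) = (-28776 - 36711)/(8/(-3 + 15) + √(-20499 + 7*11)) = -65487/(8/12 + √(-20499 + 77)) = -65487/(8*(1/12) + √(-20422)) = -65487/(⅔ + I*√20422)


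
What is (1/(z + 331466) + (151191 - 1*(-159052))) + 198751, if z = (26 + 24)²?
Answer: 169986690205/333966 ≈ 5.0899e+5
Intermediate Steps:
z = 2500 (z = 50² = 2500)
(1/(z + 331466) + (151191 - 1*(-159052))) + 198751 = (1/(2500 + 331466) + (151191 - 1*(-159052))) + 198751 = (1/333966 + (151191 + 159052)) + 198751 = (1/333966 + 310243) + 198751 = 103610613739/333966 + 198751 = 169986690205/333966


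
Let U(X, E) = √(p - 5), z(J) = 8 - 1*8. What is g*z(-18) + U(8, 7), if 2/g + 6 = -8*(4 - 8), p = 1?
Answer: 2*I ≈ 2.0*I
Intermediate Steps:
z(J) = 0 (z(J) = 8 - 8 = 0)
U(X, E) = 2*I (U(X, E) = √(1 - 5) = √(-4) = 2*I)
g = 1/13 (g = 2/(-6 - 8*(4 - 8)) = 2/(-6 - 8*(-4)) = 2/(-6 + 32) = 2/26 = 2*(1/26) = 1/13 ≈ 0.076923)
g*z(-18) + U(8, 7) = (1/13)*0 + 2*I = 0 + 2*I = 2*I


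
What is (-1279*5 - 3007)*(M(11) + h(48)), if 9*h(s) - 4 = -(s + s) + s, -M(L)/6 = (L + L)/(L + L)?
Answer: 307132/3 ≈ 1.0238e+5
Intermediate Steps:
M(L) = -6 (M(L) = -6*(L + L)/(L + L) = -6*2*L/(2*L) = -6*2*L*1/(2*L) = -6*1 = -6)
h(s) = 4/9 - s/9 (h(s) = 4/9 + (-(s + s) + s)/9 = 4/9 + (-2*s + s)/9 = 4/9 + (-s)/9 = 4/9 - s/9)
(-1279*5 - 3007)*(M(11) + h(48)) = (-1279*5 - 3007)*(-6 + (4/9 - 1/9*48)) = (-6395 - 3007)*(-6 + (4/9 - 16/3)) = -9402*(-6 - 44/9) = -9402*(-98/9) = 307132/3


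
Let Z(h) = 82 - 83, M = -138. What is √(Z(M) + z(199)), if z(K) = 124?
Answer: √123 ≈ 11.091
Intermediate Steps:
Z(h) = -1
√(Z(M) + z(199)) = √(-1 + 124) = √123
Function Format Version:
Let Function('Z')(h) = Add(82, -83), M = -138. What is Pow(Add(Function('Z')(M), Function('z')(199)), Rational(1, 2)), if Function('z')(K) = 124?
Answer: Pow(123, Rational(1, 2)) ≈ 11.091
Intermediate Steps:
Function('Z')(h) = -1
Pow(Add(Function('Z')(M), Function('z')(199)), Rational(1, 2)) = Pow(Add(-1, 124), Rational(1, 2)) = Pow(123, Rational(1, 2))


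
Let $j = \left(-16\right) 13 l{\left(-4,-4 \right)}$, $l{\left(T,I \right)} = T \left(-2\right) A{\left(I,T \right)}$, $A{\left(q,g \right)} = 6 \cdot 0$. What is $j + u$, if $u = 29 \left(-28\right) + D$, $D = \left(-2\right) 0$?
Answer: $-812$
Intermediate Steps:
$D = 0$
$A{\left(q,g \right)} = 0$
$l{\left(T,I \right)} = 0$ ($l{\left(T,I \right)} = T \left(-2\right) 0 = - 2 T 0 = 0$)
$u = -812$ ($u = 29 \left(-28\right) + 0 = -812 + 0 = -812$)
$j = 0$ ($j = \left(-16\right) 13 \cdot 0 = \left(-208\right) 0 = 0$)
$j + u = 0 - 812 = -812$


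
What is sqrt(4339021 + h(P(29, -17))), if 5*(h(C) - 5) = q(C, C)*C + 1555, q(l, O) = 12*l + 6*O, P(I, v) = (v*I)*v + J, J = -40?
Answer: sqrt(6369988715)/5 ≈ 15962.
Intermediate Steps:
P(I, v) = -40 + I*v**2 (P(I, v) = (v*I)*v - 40 = (I*v)*v - 40 = I*v**2 - 40 = -40 + I*v**2)
q(l, O) = 6*O + 12*l
h(C) = 316 + 18*C**2/5 (h(C) = 5 + ((6*C + 12*C)*C + 1555)/5 = 5 + ((18*C)*C + 1555)/5 = 5 + (18*C**2 + 1555)/5 = 5 + (1555 + 18*C**2)/5 = 5 + (311 + 18*C**2/5) = 316 + 18*C**2/5)
sqrt(4339021 + h(P(29, -17))) = sqrt(4339021 + (316 + 18*(-40 + 29*(-17)**2)**2/5)) = sqrt(4339021 + (316 + 18*(-40 + 29*289)**2/5)) = sqrt(4339021 + (316 + 18*(-40 + 8381)**2/5)) = sqrt(4339021 + (316 + (18/5)*8341**2)) = sqrt(4339021 + (316 + (18/5)*69572281)) = sqrt(4339021 + (316 + 1252301058/5)) = sqrt(4339021 + 1252302638/5) = sqrt(1273997743/5) = sqrt(6369988715)/5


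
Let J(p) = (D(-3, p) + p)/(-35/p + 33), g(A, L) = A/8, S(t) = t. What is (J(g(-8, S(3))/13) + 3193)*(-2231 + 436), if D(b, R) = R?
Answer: -18180110025/3172 ≈ -5.7314e+6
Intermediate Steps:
g(A, L) = A/8 (g(A, L) = A*(⅛) = A/8)
J(p) = 2*p/(33 - 35/p) (J(p) = (p + p)/(-35/p + 33) = (2*p)/(33 - 35/p) = 2*p/(33 - 35/p))
(J(g(-8, S(3))/13) + 3193)*(-2231 + 436) = (2*(((⅛)*(-8))/13)²/(-35 + 33*(((⅛)*(-8))/13)) + 3193)*(-2231 + 436) = (2*(-1*1/13)²/(-35 + 33*(-1*1/13)) + 3193)*(-1795) = (2*(-1/13)²/(-35 + 33*(-1/13)) + 3193)*(-1795) = (2*(1/169)/(-35 - 33/13) + 3193)*(-1795) = (2*(1/169)/(-488/13) + 3193)*(-1795) = (2*(1/169)*(-13/488) + 3193)*(-1795) = (-1/3172 + 3193)*(-1795) = (10128195/3172)*(-1795) = -18180110025/3172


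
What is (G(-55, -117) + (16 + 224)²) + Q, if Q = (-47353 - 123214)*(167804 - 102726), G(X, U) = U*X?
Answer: -11100095191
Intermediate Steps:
Q = -11100159226 (Q = -170567*65078 = -11100159226)
(G(-55, -117) + (16 + 224)²) + Q = (-117*(-55) + (16 + 224)²) - 11100159226 = (6435 + 240²) - 11100159226 = (6435 + 57600) - 11100159226 = 64035 - 11100159226 = -11100095191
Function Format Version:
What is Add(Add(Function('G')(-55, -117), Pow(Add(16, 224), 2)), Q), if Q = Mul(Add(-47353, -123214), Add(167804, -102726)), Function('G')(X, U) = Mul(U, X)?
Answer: -11100095191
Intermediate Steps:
Q = -11100159226 (Q = Mul(-170567, 65078) = -11100159226)
Add(Add(Function('G')(-55, -117), Pow(Add(16, 224), 2)), Q) = Add(Add(Mul(-117, -55), Pow(Add(16, 224), 2)), -11100159226) = Add(Add(6435, Pow(240, 2)), -11100159226) = Add(Add(6435, 57600), -11100159226) = Add(64035, -11100159226) = -11100095191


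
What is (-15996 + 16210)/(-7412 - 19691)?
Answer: -214/27103 ≈ -0.0078958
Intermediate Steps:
(-15996 + 16210)/(-7412 - 19691) = 214/(-27103) = 214*(-1/27103) = -214/27103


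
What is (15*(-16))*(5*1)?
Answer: -1200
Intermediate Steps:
(15*(-16))*(5*1) = -240*5 = -1200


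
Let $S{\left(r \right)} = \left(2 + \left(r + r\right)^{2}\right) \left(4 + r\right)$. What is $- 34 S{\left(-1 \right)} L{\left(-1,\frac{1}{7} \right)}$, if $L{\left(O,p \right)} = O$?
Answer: $612$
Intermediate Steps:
$S{\left(r \right)} = \left(2 + 4 r^{2}\right) \left(4 + r\right)$ ($S{\left(r \right)} = \left(2 + \left(2 r\right)^{2}\right) \left(4 + r\right) = \left(2 + 4 r^{2}\right) \left(4 + r\right)$)
$- 34 S{\left(-1 \right)} L{\left(-1,\frac{1}{7} \right)} = - 34 \left(8 + 2 \left(-1\right) + 4 \left(-1\right)^{3} + 16 \left(-1\right)^{2}\right) \left(-1\right) = - 34 \left(8 - 2 + 4 \left(-1\right) + 16 \cdot 1\right) \left(-1\right) = - 34 \left(8 - 2 - 4 + 16\right) \left(-1\right) = \left(-34\right) 18 \left(-1\right) = \left(-612\right) \left(-1\right) = 612$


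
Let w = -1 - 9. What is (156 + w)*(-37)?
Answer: -5402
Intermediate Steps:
w = -10
(156 + w)*(-37) = (156 - 10)*(-37) = 146*(-37) = -5402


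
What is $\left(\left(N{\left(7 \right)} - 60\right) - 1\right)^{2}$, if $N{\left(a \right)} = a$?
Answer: $2916$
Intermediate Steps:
$\left(\left(N{\left(7 \right)} - 60\right) - 1\right)^{2} = \left(\left(7 - 60\right) - 1\right)^{2} = \left(-53 - 1\right)^{2} = \left(-54\right)^{2} = 2916$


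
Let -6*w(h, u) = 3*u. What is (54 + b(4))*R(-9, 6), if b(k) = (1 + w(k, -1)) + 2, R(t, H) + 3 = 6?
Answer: 345/2 ≈ 172.50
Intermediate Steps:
w(h, u) = -u/2
R(t, H) = 3 (R(t, H) = -3 + 6 = 3)
b(k) = 7/2 (b(k) = (1 - 1/2*(-1)) + 2 = (1 + 1/2) + 2 = 3/2 + 2 = 7/2)
(54 + b(4))*R(-9, 6) = (54 + 7/2)*3 = (115/2)*3 = 345/2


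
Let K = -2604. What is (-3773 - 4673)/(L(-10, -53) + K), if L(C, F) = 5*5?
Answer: 8446/2579 ≈ 3.2749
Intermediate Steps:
L(C, F) = 25
(-3773 - 4673)/(L(-10, -53) + K) = (-3773 - 4673)/(25 - 2604) = -8446/(-2579) = -8446*(-1/2579) = 8446/2579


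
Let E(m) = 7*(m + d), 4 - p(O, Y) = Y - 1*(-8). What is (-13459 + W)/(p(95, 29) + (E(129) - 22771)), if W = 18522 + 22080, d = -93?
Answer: -27143/22552 ≈ -1.2036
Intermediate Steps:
p(O, Y) = -4 - Y (p(O, Y) = 4 - (Y - 1*(-8)) = 4 - (Y + 8) = 4 - (8 + Y) = 4 + (-8 - Y) = -4 - Y)
E(m) = -651 + 7*m (E(m) = 7*(m - 93) = 7*(-93 + m) = -651 + 7*m)
W = 40602
(-13459 + W)/(p(95, 29) + (E(129) - 22771)) = (-13459 + 40602)/((-4 - 1*29) + ((-651 + 7*129) - 22771)) = 27143/((-4 - 29) + ((-651 + 903) - 22771)) = 27143/(-33 + (252 - 22771)) = 27143/(-33 - 22519) = 27143/(-22552) = 27143*(-1/22552) = -27143/22552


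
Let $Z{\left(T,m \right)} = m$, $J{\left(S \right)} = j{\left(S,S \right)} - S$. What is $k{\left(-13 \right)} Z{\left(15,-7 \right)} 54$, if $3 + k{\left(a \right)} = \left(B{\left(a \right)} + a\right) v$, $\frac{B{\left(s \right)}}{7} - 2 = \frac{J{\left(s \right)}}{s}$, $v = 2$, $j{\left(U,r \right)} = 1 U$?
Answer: $378$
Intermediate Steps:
$j{\left(U,r \right)} = U$
$J{\left(S \right)} = 0$ ($J{\left(S \right)} = S - S = 0$)
$B{\left(s \right)} = 14$ ($B{\left(s \right)} = 14 + 7 \frac{0}{s} = 14 + 7 \cdot 0 = 14 + 0 = 14$)
$k{\left(a \right)} = 25 + 2 a$ ($k{\left(a \right)} = -3 + \left(14 + a\right) 2 = -3 + \left(28 + 2 a\right) = 25 + 2 a$)
$k{\left(-13 \right)} Z{\left(15,-7 \right)} 54 = \left(25 + 2 \left(-13\right)\right) \left(-7\right) 54 = \left(25 - 26\right) \left(-7\right) 54 = \left(-1\right) \left(-7\right) 54 = 7 \cdot 54 = 378$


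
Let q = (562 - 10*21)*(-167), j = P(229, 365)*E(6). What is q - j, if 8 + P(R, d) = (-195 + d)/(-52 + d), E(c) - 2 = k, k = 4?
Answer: -18385388/313 ≈ -58739.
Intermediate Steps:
E(c) = 6 (E(c) = 2 + 4 = 6)
P(R, d) = -8 + (-195 + d)/(-52 + d)
j = -14004/313 (j = ((221 - 7*365)/(-52 + 365))*6 = ((221 - 2555)/313)*6 = ((1/313)*(-2334))*6 = -2334/313*6 = -14004/313 ≈ -44.741)
q = -58784 (q = (562 - 210)*(-167) = 352*(-167) = -58784)
q - j = -58784 - 1*(-14004/313) = -58784 + 14004/313 = -18385388/313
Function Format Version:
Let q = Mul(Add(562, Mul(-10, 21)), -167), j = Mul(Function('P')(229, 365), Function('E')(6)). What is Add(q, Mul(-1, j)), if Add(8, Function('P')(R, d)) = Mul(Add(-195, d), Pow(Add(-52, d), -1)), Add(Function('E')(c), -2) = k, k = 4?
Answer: Rational(-18385388, 313) ≈ -58739.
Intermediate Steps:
Function('E')(c) = 6 (Function('E')(c) = Add(2, 4) = 6)
Function('P')(R, d) = Add(-8, Mul(Pow(Add(-52, d), -1), Add(-195, d))) (Function('P')(R, d) = Add(-8, Mul(Add(-195, d), Pow(Add(-52, d), -1))) = Add(-8, Mul(Pow(Add(-52, d), -1), Add(-195, d))))
j = Rational(-14004, 313) (j = Mul(Mul(Pow(Add(-52, 365), -1), Add(221, Mul(-7, 365))), 6) = Mul(Mul(Pow(313, -1), Add(221, -2555)), 6) = Mul(Mul(Rational(1, 313), -2334), 6) = Mul(Rational(-2334, 313), 6) = Rational(-14004, 313) ≈ -44.741)
q = -58784 (q = Mul(Add(562, -210), -167) = Mul(352, -167) = -58784)
Add(q, Mul(-1, j)) = Add(-58784, Mul(-1, Rational(-14004, 313))) = Add(-58784, Rational(14004, 313)) = Rational(-18385388, 313)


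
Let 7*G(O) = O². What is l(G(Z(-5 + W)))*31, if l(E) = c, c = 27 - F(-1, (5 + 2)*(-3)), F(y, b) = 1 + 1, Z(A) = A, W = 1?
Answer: 775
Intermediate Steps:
G(O) = O²/7
F(y, b) = 2
c = 25 (c = 27 - 1*2 = 27 - 2 = 25)
l(E) = 25
l(G(Z(-5 + W)))*31 = 25*31 = 775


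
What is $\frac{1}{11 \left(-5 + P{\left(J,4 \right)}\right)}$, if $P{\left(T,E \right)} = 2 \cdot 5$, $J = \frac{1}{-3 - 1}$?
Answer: $\frac{1}{55} \approx 0.018182$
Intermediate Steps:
$J = - \frac{1}{4}$ ($J = \frac{1}{-4} = - \frac{1}{4} \approx -0.25$)
$P{\left(T,E \right)} = 10$
$\frac{1}{11 \left(-5 + P{\left(J,4 \right)}\right)} = \frac{1}{11 \left(-5 + 10\right)} = \frac{1}{11 \cdot 5} = \frac{1}{55}$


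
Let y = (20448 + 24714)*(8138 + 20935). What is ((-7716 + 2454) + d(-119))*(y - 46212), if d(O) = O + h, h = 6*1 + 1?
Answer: -7055785851636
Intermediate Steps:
h = 7 (h = 6 + 1 = 7)
d(O) = 7 + O (d(O) = O + 7 = 7 + O)
y = 1312994826 (y = 45162*29073 = 1312994826)
((-7716 + 2454) + d(-119))*(y - 46212) = ((-7716 + 2454) + (7 - 119))*(1312994826 - 46212) = (-5262 - 112)*1312948614 = -5374*1312948614 = -7055785851636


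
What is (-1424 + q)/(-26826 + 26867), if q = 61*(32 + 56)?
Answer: 3944/41 ≈ 96.195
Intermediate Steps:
q = 5368 (q = 61*88 = 5368)
(-1424 + q)/(-26826 + 26867) = (-1424 + 5368)/(-26826 + 26867) = 3944/41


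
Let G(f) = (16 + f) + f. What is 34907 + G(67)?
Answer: 35057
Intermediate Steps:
G(f) = 16 + 2*f
34907 + G(67) = 34907 + (16 + 2*67) = 34907 + (16 + 134) = 34907 + 150 = 35057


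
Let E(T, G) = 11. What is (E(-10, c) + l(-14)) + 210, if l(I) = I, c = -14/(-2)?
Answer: 207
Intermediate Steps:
c = 7 (c = -14*(-½) = 7)
(E(-10, c) + l(-14)) + 210 = (11 - 14) + 210 = -3 + 210 = 207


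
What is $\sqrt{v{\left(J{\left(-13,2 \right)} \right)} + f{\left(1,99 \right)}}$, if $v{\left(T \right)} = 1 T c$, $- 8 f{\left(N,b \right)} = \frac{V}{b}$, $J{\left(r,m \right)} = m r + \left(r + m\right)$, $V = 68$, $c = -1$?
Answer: $\frac{\sqrt{160798}}{66} \approx 6.0757$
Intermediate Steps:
$J{\left(r,m \right)} = m + r + m r$ ($J{\left(r,m \right)} = m r + \left(m + r\right) = m + r + m r$)
$f{\left(N,b \right)} = - \frac{17}{2 b}$ ($f{\left(N,b \right)} = - \frac{68 \frac{1}{b}}{8} = - \frac{17}{2 b}$)
$v{\left(T \right)} = - T$ ($v{\left(T \right)} = 1 T \left(-1\right) = T \left(-1\right) = - T$)
$\sqrt{v{\left(J{\left(-13,2 \right)} \right)} + f{\left(1,99 \right)}} = \sqrt{- (2 - 13 + 2 \left(-13\right)) - \frac{17}{2 \cdot 99}} = \sqrt{- (2 - 13 - 26) - \frac{17}{198}} = \sqrt{\left(-1\right) \left(-37\right) - \frac{17}{198}} = \sqrt{37 - \frac{17}{198}} = \sqrt{\frac{7309}{198}} = \frac{\sqrt{160798}}{66}$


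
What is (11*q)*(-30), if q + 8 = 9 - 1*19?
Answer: 5940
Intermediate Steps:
q = -18 (q = -8 + (9 - 1*19) = -8 + (9 - 19) = -8 - 10 = -18)
(11*q)*(-30) = (11*(-18))*(-30) = -198*(-30) = 5940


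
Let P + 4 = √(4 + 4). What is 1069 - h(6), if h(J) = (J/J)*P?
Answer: 1073 - 2*√2 ≈ 1070.2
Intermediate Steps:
P = -4 + 2*√2 (P = -4 + √(4 + 4) = -4 + √8 = -4 + 2*√2 ≈ -1.1716)
h(J) = -4 + 2*√2 (h(J) = (J/J)*(-4 + 2*√2) = 1*(-4 + 2*√2) = -4 + 2*√2)
1069 - h(6) = 1069 - (-4 + 2*√2) = 1069 + (4 - 2*√2) = 1073 - 2*√2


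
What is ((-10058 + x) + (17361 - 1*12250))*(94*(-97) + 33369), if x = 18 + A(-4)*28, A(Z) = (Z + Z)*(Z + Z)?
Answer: -76075387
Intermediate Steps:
A(Z) = 4*Z² (A(Z) = (2*Z)*(2*Z) = 4*Z²)
x = 1810 (x = 18 + (4*(-4)²)*28 = 18 + (4*16)*28 = 18 + 64*28 = 18 + 1792 = 1810)
((-10058 + x) + (17361 - 1*12250))*(94*(-97) + 33369) = ((-10058 + 1810) + (17361 - 1*12250))*(94*(-97) + 33369) = (-8248 + (17361 - 12250))*(-9118 + 33369) = (-8248 + 5111)*24251 = -3137*24251 = -76075387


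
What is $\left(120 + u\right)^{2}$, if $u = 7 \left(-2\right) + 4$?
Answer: $12100$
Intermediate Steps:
$u = -10$ ($u = -14 + 4 = -10$)
$\left(120 + u\right)^{2} = \left(120 - 10\right)^{2} = 110^{2} = 12100$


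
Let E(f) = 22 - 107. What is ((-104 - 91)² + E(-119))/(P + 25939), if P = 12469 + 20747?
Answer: 7588/11831 ≈ 0.64137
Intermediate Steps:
P = 33216
E(f) = -85
((-104 - 91)² + E(-119))/(P + 25939) = ((-104 - 91)² - 85)/(33216 + 25939) = ((-195)² - 85)/59155 = (38025 - 85)*(1/59155) = 37940*(1/59155) = 7588/11831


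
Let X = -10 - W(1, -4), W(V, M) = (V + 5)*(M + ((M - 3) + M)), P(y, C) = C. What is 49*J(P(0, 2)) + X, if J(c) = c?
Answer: 178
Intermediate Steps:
W(V, M) = (-3 + 3*M)*(5 + V) (W(V, M) = (5 + V)*(M + ((-3 + M) + M)) = (5 + V)*(M + (-3 + 2*M)) = (5 + V)*(-3 + 3*M) = (-3 + 3*M)*(5 + V))
X = 80 (X = -10 - (-15 - 3*1 + 15*(-4) + 3*(-4)*1) = -10 - (-15 - 3 - 60 - 12) = -10 - 1*(-90) = -10 + 90 = 80)
49*J(P(0, 2)) + X = 49*2 + 80 = 98 + 80 = 178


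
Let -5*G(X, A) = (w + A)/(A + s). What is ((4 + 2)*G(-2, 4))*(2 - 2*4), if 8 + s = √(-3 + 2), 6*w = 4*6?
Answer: -1152/85 - 288*I/85 ≈ -13.553 - 3.3882*I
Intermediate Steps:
w = 4 (w = (4*6)/6 = (⅙)*24 = 4)
s = -8 + I (s = -8 + √(-3 + 2) = -8 + √(-1) = -8 + I ≈ -8.0 + 1.0*I)
G(X, A) = -(4 + A)/(5*(-8 + I + A)) (G(X, A) = -(4 + A)/(5*(A + (-8 + I))) = -(4 + A)/(5*(-8 + I + A)))
((4 + 2)*G(-2, 4))*(2 - 2*4) = ((4 + 2)*((-4 - 1*4)/(5*(-8 + I + 4))))*(2 - 2*4) = (6*((-4 - 4)/(5*(-4 + I))))*(2 - 8) = (6*((⅕)*((-4 - I)/17)*(-8)))*(-6) = (6*(32/85 + 8*I/85))*(-6) = (192/85 + 48*I/85)*(-6) = -1152/85 - 288*I/85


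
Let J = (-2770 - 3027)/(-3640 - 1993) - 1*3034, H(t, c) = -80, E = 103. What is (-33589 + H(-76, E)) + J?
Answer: -206742202/5633 ≈ -36702.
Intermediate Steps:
J = -17084725/5633 (J = -5797/(-5633) - 3034 = -5797*(-1/5633) - 3034 = 5797/5633 - 3034 = -17084725/5633 ≈ -3033.0)
(-33589 + H(-76, E)) + J = (-33589 - 80) - 17084725/5633 = -33669 - 17084725/5633 = -206742202/5633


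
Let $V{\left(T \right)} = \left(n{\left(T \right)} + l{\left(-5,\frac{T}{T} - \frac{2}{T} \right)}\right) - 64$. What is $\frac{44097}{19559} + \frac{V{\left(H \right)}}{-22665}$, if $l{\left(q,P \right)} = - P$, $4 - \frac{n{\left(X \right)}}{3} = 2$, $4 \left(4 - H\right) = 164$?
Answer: $\frac{7404540220}{3280455039} \approx 2.2572$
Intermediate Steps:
$H = -37$ ($H = 4 - 41 = -37$)
$n{\left(X \right)} = 6$ ($n{\left(X \right)} = 12 - 6 = 6$)
$V{\left(T \right)} = -59 + \frac{2}{T}$ ($V{\left(T \right)} = \left(6 - \left(\frac{T}{T} - \frac{2}{T}\right)\right) - 64 = \left(6 - \left(1 - \frac{2}{T}\right)\right) - 64 = \left(5 + \frac{2}{T}\right) - 64 = -59 + \frac{2}{T}$)
$\frac{44097}{19559} + \frac{V{\left(H \right)}}{-22665} = \frac{44097}{19559} + \frac{-59 + \frac{2}{-37}}{-22665} = 44097 \cdot \frac{1}{19559} + \left(-59 + 2 \left(- \frac{1}{37}\right)\right) \left(- \frac{1}{22665}\right) = \frac{44097}{19559} + \left(-59 - \frac{2}{37}\right) \left(- \frac{1}{22665}\right) = \frac{44097}{19559} - - \frac{437}{167721} = \frac{44097}{19559} + \frac{437}{167721} = \frac{7404540220}{3280455039}$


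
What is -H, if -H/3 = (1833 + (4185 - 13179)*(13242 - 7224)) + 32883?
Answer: -162273528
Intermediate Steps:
H = 162273528 (H = -3*((1833 + (4185 - 13179)*(13242 - 7224)) + 32883) = -3*((1833 - 8994*6018) + 32883) = -3*((1833 - 54125892) + 32883) = -3*(-54124059 + 32883) = -3*(-54091176) = 162273528)
-H = -1*162273528 = -162273528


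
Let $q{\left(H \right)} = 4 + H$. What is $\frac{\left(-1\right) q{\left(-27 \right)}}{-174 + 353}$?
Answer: $\frac{23}{179} \approx 0.12849$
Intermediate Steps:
$\frac{\left(-1\right) q{\left(-27 \right)}}{-174 + 353} = \frac{\left(-1\right) \left(4 - 27\right)}{-174 + 353} = \frac{\left(-1\right) \left(-23\right)}{179} = 23 \cdot \frac{1}{179} = \frac{23}{179}$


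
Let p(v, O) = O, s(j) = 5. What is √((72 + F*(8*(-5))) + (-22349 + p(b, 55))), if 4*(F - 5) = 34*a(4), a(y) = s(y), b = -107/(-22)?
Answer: I*√24122 ≈ 155.31*I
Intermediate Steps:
b = 107/22 (b = -107*(-1/22) = 107/22 ≈ 4.8636)
a(y) = 5
F = 95/2 (F = 5 + (34*5)/4 = 5 + (¼)*170 = 5 + 85/2 = 95/2 ≈ 47.500)
√((72 + F*(8*(-5))) + (-22349 + p(b, 55))) = √((72 + 95*(8*(-5))/2) + (-22349 + 55)) = √((72 + (95/2)*(-40)) - 22294) = √((72 - 1900) - 22294) = √(-1828 - 22294) = √(-24122) = I*√24122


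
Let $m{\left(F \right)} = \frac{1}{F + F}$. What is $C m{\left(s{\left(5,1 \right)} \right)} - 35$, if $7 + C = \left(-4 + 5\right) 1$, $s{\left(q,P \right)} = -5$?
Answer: $- \frac{172}{5} \approx -34.4$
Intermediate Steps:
$m{\left(F \right)} = \frac{1}{2 F}$
$C = -6$ ($C = -7 + \left(-4 + 5\right) 1 = -7 + 1 \cdot 1 = -7 + 1 = -6$)
$C m{\left(s{\left(5,1 \right)} \right)} - 35 = - 6 \frac{1}{2 \left(-5\right)} - 35 = - 6 \cdot \frac{1}{2} \left(- \frac{1}{5}\right) - 35 = \left(-6\right) \left(- \frac{1}{10}\right) - 35 = \frac{3}{5} - 35 = - \frac{172}{5}$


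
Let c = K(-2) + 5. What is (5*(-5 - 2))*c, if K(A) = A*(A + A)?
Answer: -455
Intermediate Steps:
K(A) = 2*A² (K(A) = A*(2*A) = 2*A²)
c = 13 (c = 2*(-2)² + 5 = 2*4 + 5 = 8 + 5 = 13)
(5*(-5 - 2))*c = (5*(-5 - 2))*13 = (5*(-7))*13 = -35*13 = -455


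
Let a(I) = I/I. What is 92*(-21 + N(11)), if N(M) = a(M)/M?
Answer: -21160/11 ≈ -1923.6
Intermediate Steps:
a(I) = 1
N(M) = 1/M
92*(-21 + N(11)) = 92*(-21 + 1/11) = 92*(-230/11) = -21160/11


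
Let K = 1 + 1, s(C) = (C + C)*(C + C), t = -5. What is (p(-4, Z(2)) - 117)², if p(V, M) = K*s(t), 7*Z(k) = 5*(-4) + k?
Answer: 6889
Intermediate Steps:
s(C) = 4*C² (s(C) = (2*C)*(2*C) = 4*C²)
K = 2
Z(k) = -20/7 + k/7 (Z(k) = (5*(-4) + k)/7 = (-20 + k)/7 = -20/7 + k/7)
p(V, M) = 200 (p(V, M) = 2*(4*(-5)²) = 2*(4*25) = 2*100 = 200)
(p(-4, Z(2)) - 117)² = (200 - 117)² = 83² = 6889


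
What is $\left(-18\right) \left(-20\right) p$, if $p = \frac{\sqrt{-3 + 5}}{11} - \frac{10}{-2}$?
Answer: $1800 + \frac{360 \sqrt{2}}{11} \approx 1846.3$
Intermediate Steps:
$p = 5 + \frac{\sqrt{2}}{11}$ ($p = \sqrt{2} \cdot \frac{1}{11} - -5 = \frac{\sqrt{2}}{11} + 5 = 5 + \frac{\sqrt{2}}{11} \approx 5.1286$)
$\left(-18\right) \left(-20\right) p = \left(-18\right) \left(-20\right) \left(5 + \frac{\sqrt{2}}{11}\right) = 360 \left(5 + \frac{\sqrt{2}}{11}\right) = 1800 + \frac{360 \sqrt{2}}{11}$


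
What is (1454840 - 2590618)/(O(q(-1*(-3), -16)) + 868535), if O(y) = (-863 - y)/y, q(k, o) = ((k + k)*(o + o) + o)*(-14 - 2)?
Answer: -3779869184/2890480289 ≈ -1.3077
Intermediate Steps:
q(k, o) = -16*o - 64*k*o (q(k, o) = ((2*k)*(2*o) + o)*(-16) = (4*k*o + o)*(-16) = (o + 4*k*o)*(-16) = -16*o - 64*k*o)
O(y) = (-863 - y)/y
(1454840 - 2590618)/(O(q(-1*(-3), -16)) + 868535) = (1454840 - 2590618)/((-863 - (-16)*(-16)*(1 + 4*(-1*(-3))))/((-16*(-16)*(1 + 4*(-1*(-3))))) + 868535) = -1135778/((-863 - (-16)*(-16)*(1 + 4*3))/((-16*(-16)*(1 + 4*3))) + 868535) = -1135778/((-863 - (-16)*(-16)*(1 + 12))/((-16*(-16)*(1 + 12))) + 868535) = -1135778/((-863 - (-16)*(-16)*13)/((-16*(-16)*13)) + 868535) = -1135778/((-863 - 1*3328)/3328 + 868535) = -1135778/((-863 - 3328)/3328 + 868535) = -1135778/((1/3328)*(-4191) + 868535) = -1135778/(-4191/3328 + 868535) = -1135778/2890480289/3328 = -1135778*3328/2890480289 = -3779869184/2890480289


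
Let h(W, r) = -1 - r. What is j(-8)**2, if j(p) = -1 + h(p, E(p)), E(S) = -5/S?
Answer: 441/64 ≈ 6.8906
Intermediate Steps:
j(p) = -2 + 5/p (j(p) = -1 + (-1 - (-5)/p) = -1 + (-1 + 5/p) = -2 + 5/p)
j(-8)**2 = (-2 + 5/(-8))**2 = (-2 + 5*(-1/8))**2 = (-2 - 5/8)**2 = (-21/8)**2 = 441/64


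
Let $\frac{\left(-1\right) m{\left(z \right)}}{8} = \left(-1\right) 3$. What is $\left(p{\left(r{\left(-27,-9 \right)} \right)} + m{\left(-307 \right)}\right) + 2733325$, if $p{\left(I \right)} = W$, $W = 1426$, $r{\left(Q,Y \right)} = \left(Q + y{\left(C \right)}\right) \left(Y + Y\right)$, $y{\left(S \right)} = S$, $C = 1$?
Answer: $2734775$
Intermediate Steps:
$r{\left(Q,Y \right)} = 2 Y \left(1 + Q\right)$ ($r{\left(Q,Y \right)} = \left(Q + 1\right) \left(Y + Y\right) = \left(1 + Q\right) 2 Y = 2 Y \left(1 + Q\right)$)
$m{\left(z \right)} = 24$ ($m{\left(z \right)} = - 8 \left(\left(-1\right) 3\right) = \left(-8\right) \left(-3\right) = 24$)
$p{\left(I \right)} = 1426$
$\left(p{\left(r{\left(-27,-9 \right)} \right)} + m{\left(-307 \right)}\right) + 2733325 = \left(1426 + 24\right) + 2733325 = 1450 + 2733325 = 2734775$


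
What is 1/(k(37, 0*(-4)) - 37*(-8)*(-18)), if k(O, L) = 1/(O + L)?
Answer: -37/197135 ≈ -0.00018769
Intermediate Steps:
k(O, L) = 1/(L + O)
1/(k(37, 0*(-4)) - 37*(-8)*(-18)) = 1/(1/(0*(-4) + 37) - 37*(-8)*(-18)) = 1/(1/(0 + 37) + 296*(-18)) = 1/(1/37 - 5328) = 1/(-197135/37) = -37/197135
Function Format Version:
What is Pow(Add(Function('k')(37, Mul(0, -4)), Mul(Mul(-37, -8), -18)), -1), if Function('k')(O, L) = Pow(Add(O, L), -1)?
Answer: Rational(-37, 197135) ≈ -0.00018769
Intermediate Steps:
Function('k')(O, L) = Pow(Add(L, O), -1)
Pow(Add(Function('k')(37, Mul(0, -4)), Mul(Mul(-37, -8), -18)), -1) = Pow(Add(Pow(Add(Mul(0, -4), 37), -1), Mul(Mul(-37, -8), -18)), -1) = Pow(Add(Pow(Add(0, 37), -1), Mul(296, -18)), -1) = Pow(Add(Pow(37, -1), -5328), -1) = Pow(Add(Rational(1, 37), -5328), -1) = Pow(Rational(-197135, 37), -1) = Rational(-37, 197135)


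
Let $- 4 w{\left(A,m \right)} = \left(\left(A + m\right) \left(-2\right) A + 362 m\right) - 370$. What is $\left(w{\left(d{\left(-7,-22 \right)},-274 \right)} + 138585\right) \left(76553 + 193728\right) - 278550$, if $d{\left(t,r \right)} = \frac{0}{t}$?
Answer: $\frac{88367545569}{2} \approx 4.4184 \cdot 10^{10}$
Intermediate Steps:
$d{\left(t,r \right)} = 0$
$w{\left(A,m \right)} = \frac{185}{2} - \frac{181 m}{2} - \frac{A \left(- 2 A - 2 m\right)}{4}$ ($w{\left(A,m \right)} = - \frac{\left(\left(A + m\right) \left(-2\right) A + 362 m\right) - 370}{4} = - \frac{\left(\left(- 2 A - 2 m\right) A + 362 m\right) - 370}{4} = - \frac{\left(A \left(- 2 A - 2 m\right) + 362 m\right) - 370}{4} = - \frac{\left(362 m + A \left(- 2 A - 2 m\right)\right) - 370}{4} = - \frac{-370 + 362 m + A \left(- 2 A - 2 m\right)}{4} = \frac{185}{2} - \frac{181 m}{2} - \frac{A \left(- 2 A - 2 m\right)}{4}$)
$\left(w{\left(d{\left(-7,-22 \right)},-274 \right)} + 138585\right) \left(76553 + 193728\right) - 278550 = \left(\left(\frac{185}{2} + \frac{0^{2}}{2} - -24797 + \frac{1}{2} \cdot 0 \left(-274\right)\right) + 138585\right) \left(76553 + 193728\right) - 278550 = \left(\left(\frac{185}{2} + \frac{1}{2} \cdot 0 + 24797 + 0\right) + 138585\right) 270281 - 278550 = \left(\left(\frac{185}{2} + 0 + 24797 + 0\right) + 138585\right) 270281 - 278550 = \left(\frac{49779}{2} + 138585\right) 270281 - 278550 = \frac{326949}{2} \cdot 270281 - 278550 = \frac{88368102669}{2} - 278550 = \frac{88367545569}{2}$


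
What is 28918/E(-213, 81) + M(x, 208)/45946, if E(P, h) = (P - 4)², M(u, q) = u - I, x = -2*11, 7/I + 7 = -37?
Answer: 58416070303/95196252536 ≈ 0.61364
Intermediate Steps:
I = -7/44 (I = 7/(-7 - 37) = 7/(-44) = 7*(-1/44) = -7/44 ≈ -0.15909)
x = -22
M(u, q) = 7/44 + u (M(u, q) = u - 1*(-7/44) = u + 7/44 = 7/44 + u)
E(P, h) = (-4 + P)²
28918/E(-213, 81) + M(x, 208)/45946 = 28918/((-4 - 213)²) + (7/44 - 22)/45946 = 28918/((-217)²) - 961/44*1/45946 = 28918/47089 - 961/2021624 = 58416070303/95196252536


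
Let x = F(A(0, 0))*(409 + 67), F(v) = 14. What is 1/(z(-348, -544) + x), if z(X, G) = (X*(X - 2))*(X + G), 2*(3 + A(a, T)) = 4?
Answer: -1/108638936 ≈ -9.2048e-9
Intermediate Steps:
A(a, T) = -1 (A(a, T) = -3 + (½)*4 = -3 + 2 = -1)
z(X, G) = X*(-2 + X)*(G + X) (z(X, G) = (X*(-2 + X))*(G + X) = X*(-2 + X)*(G + X))
x = 6664 (x = 14*(409 + 67) = 14*476 = 6664)
1/(z(-348, -544) + x) = 1/(-348*((-348)² - 2*(-544) - 2*(-348) - 544*(-348)) + 6664) = 1/(-348*(121104 + 1088 + 696 + 189312) + 6664) = 1/(-348*312200 + 6664) = 1/(-108645600 + 6664) = 1/(-108638936) = -1/108638936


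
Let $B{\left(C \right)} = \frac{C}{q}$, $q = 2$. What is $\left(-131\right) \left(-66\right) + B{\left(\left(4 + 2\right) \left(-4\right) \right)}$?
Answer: $8634$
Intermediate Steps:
$B{\left(C \right)} = \frac{C}{2}$
$\left(-131\right) \left(-66\right) + B{\left(\left(4 + 2\right) \left(-4\right) \right)} = \left(-131\right) \left(-66\right) + \frac{\left(4 + 2\right) \left(-4\right)}{2} = 8646 + \frac{6 \left(-4\right)}{2} = 8646 + \frac{1}{2} \left(-24\right) = 8646 - 12 = 8634$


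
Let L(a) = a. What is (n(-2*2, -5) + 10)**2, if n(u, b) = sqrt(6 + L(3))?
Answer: 169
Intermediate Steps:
n(u, b) = 3 (n(u, b) = sqrt(6 + 3) = sqrt(9) = 3)
(n(-2*2, -5) + 10)**2 = (3 + 10)**2 = 13**2 = 169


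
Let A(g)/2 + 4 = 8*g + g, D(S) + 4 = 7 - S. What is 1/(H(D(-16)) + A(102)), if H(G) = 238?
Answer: 1/2066 ≈ 0.00048403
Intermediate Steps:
D(S) = 3 - S (D(S) = -4 + (7 - S) = 3 - S)
A(g) = -8 + 18*g (A(g) = -8 + 2*(8*g + g) = -8 + 2*(9*g) = -8 + 18*g)
1/(H(D(-16)) + A(102)) = 1/(238 + (-8 + 18*102)) = 1/(238 + (-8 + 1836)) = 1/(238 + 1828) = 1/2066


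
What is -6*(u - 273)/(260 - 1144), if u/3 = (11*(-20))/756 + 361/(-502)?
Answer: -8729737/4659564 ≈ -1.8735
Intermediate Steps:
u = -95839/31626 (u = 3*((11*(-20))/756 + 361/(-502)) = 3*(-220*1/756 + 361*(-1/502)) = 3*(-55/189 - 361/502) = 3*(-95839/94878) = -95839/31626 ≈ -3.0304)
-6*(u - 273)/(260 - 1144) = -6*(-95839/31626 - 273)/(260 - 1144) = -(-8729737)/(5271*(-884)) = -(-8729737)*(-1)/(5271*884) = -6*8729737/27957384 = -8729737/4659564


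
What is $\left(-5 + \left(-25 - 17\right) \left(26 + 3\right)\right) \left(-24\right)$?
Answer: $29352$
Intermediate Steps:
$\left(-5 + \left(-25 - 17\right) \left(26 + 3\right)\right) \left(-24\right) = \left(-5 - 1218\right) \left(-24\right) = \left(-1223\right) \left(-24\right) = 29352$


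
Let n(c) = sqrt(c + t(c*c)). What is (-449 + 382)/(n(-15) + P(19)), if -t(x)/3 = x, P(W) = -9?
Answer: 201/257 + 67*I*sqrt(690)/771 ≈ 0.7821 + 2.2827*I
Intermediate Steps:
t(x) = -3*x
n(c) = sqrt(c - 3*c**2) (n(c) = sqrt(c - 3*c*c) = sqrt(c - 3*c**2))
(-449 + 382)/(n(-15) + P(19)) = (-449 + 382)/(sqrt(-15*(1 - 3*(-15))) - 9) = -67/(sqrt(-15*(1 + 45)) - 9) = -67/(sqrt(-15*46) - 9) = -67/(sqrt(-690) - 9) = -67/(I*sqrt(690) - 9) = -67/(-9 + I*sqrt(690))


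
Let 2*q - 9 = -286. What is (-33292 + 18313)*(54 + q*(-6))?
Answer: -13256415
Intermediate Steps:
q = -277/2 (q = 9/2 + (1/2)*(-286) = 9/2 - 143 = -277/2 ≈ -138.50)
(-33292 + 18313)*(54 + q*(-6)) = (-33292 + 18313)*(54 - 277/2*(-6)) = -14979*(54 + 831) = -14979*885 = -13256415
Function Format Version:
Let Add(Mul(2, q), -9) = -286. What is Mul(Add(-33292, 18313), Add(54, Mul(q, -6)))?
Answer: -13256415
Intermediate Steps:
q = Rational(-277, 2) (q = Add(Rational(9, 2), Mul(Rational(1, 2), -286)) = Add(Rational(9, 2), -143) = Rational(-277, 2) ≈ -138.50)
Mul(Add(-33292, 18313), Add(54, Mul(q, -6))) = Mul(Add(-33292, 18313), Add(54, Mul(Rational(-277, 2), -6))) = Mul(-14979, Add(54, 831)) = Mul(-14979, 885) = -13256415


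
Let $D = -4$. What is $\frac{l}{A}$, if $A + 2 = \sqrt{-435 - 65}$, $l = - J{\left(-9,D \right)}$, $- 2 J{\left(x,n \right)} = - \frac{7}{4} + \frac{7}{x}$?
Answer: $\frac{13}{2592} + \frac{65 i \sqrt{5}}{2592} \approx 0.0050154 + 0.056074 i$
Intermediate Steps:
$J{\left(x,n \right)} = \frac{7}{8} - \frac{7}{2 x}$ ($J{\left(x,n \right)} = - \frac{- \frac{7}{4} + \frac{7}{x}}{2} = \frac{7}{8} - \frac{7}{2 x}$)
$l = - \frac{91}{72}$ ($l = - \frac{7 \left(-4 - 9\right)}{8 \left(-9\right)} = - \frac{7 \left(-1\right) \left(-13\right)}{8 \cdot 9} = \left(-1\right) \frac{91}{72} = - \frac{91}{72} \approx -1.2639$)
$A = -2 + 10 i \sqrt{5}$ ($A = -2 + \sqrt{-435 - 65} = -2 + \sqrt{-500} = -2 + 10 i \sqrt{5} \approx -2.0 + 22.361 i$)
$\frac{l}{A} = - \frac{91}{72 \left(-2 + 10 i \sqrt{5}\right)}$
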